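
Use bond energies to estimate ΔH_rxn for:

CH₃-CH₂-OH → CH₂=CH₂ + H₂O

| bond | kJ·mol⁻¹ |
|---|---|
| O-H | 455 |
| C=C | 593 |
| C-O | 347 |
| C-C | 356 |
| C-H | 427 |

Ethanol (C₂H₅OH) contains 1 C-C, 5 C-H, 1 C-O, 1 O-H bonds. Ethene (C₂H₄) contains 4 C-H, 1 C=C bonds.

ΔH ≈ +82 kJ

Bonds broken (reactants):
  C-C: 1 × 356 = 356
  C-H: 5 × 427 = 2135
  C-O: 1 × 347 = 347
  O-H: 1 × 455 = 455
  Σ(broken) = 3293 kJ
Bonds formed (products):
  C-H: 4 × 427 = 1708
  C=C: 1 × 593 = 593
  O-H: 2 × 455 = 910
  Σ(formed) = 3211 kJ
ΔH = Σ(broken) − Σ(formed) = 3293 − 3211 = +82 kJ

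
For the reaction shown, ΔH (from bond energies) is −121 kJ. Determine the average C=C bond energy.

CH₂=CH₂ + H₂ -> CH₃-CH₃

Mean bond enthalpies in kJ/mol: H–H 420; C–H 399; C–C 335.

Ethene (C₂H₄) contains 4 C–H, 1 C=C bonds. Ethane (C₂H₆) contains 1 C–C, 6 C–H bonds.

Let D be the C=C bond energy.
Σ(broken) = 4×399 + 1×D + 1×420 = 2016 + D
Σ(formed) = 1×335 + 6×399 = 2729
ΔH = Σ(broken) − Σ(formed) = (2016 + D) − (2729) = −713 + D
Setting this equal to −121 kJ gives D = 592 kJ/mol.

D(C=C) ≈ 592 kJ/mol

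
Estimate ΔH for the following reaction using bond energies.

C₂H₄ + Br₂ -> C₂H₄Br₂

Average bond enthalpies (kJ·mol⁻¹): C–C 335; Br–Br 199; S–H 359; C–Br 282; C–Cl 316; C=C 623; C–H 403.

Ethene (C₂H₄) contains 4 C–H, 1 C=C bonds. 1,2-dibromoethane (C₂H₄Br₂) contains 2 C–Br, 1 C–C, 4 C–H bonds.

ΔH ≈ −77 kJ

Bonds broken (reactants):
  Br–Br: 1 × 199 = 199
  C–H: 4 × 403 = 1612
  C=C: 1 × 623 = 623
  Σ(broken) = 2434 kJ
Bonds formed (products):
  C–Br: 2 × 282 = 564
  C–C: 1 × 335 = 335
  C–H: 4 × 403 = 1612
  Σ(formed) = 2511 kJ
ΔH = Σ(broken) − Σ(formed) = 2434 − 2511 = −77 kJ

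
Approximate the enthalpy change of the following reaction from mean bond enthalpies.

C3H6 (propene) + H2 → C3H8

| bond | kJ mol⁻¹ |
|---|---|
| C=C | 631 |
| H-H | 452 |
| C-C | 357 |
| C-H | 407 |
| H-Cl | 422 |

ΔH ≈ −88 kJ

Bonds broken (reactants):
  C-C: 1 × 357 = 357
  C-H: 6 × 407 = 2442
  C=C: 1 × 631 = 631
  H-H: 1 × 452 = 452
  Σ(broken) = 3882 kJ
Bonds formed (products):
  C-C: 2 × 357 = 714
  C-H: 8 × 407 = 3256
  Σ(formed) = 3970 kJ
ΔH = Σ(broken) − Σ(formed) = 3882 − 3970 = −88 kJ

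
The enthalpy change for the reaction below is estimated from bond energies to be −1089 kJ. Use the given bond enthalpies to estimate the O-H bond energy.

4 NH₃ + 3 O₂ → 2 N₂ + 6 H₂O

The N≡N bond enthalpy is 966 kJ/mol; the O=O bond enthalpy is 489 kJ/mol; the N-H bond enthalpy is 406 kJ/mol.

Let D be the O-H bond energy.
Σ(broken) = 12×406 + 3×489 = 6339
Σ(formed) = 2×966 + 12×D = 1932 + 12D
ΔH = Σ(broken) − Σ(formed) = (6339) − (1932 + 12D) = +4407 − 12D
Setting this equal to −1089 kJ gives 12D = 5496, so D = 458 kJ/mol.

D(O-H) ≈ 458 kJ/mol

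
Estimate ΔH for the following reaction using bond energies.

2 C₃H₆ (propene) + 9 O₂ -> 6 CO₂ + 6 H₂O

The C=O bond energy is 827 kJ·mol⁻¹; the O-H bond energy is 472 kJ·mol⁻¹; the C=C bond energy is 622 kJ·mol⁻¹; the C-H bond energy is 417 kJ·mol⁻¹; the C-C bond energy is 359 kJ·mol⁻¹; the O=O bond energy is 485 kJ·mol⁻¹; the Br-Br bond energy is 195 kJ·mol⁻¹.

Bonds broken (reactants):
  C-C: 2 × 359 = 718
  C-H: 12 × 417 = 5004
  C=C: 2 × 622 = 1244
  O=O: 9 × 485 = 4365
  Σ(broken) = 11331 kJ
Bonds formed (products):
  C=O: 12 × 827 = 9924
  O-H: 12 × 472 = 5664
  Σ(formed) = 15588 kJ
ΔH = Σ(broken) − Σ(formed) = 11331 − 15588 = −4257 kJ

ΔH ≈ −4257 kJ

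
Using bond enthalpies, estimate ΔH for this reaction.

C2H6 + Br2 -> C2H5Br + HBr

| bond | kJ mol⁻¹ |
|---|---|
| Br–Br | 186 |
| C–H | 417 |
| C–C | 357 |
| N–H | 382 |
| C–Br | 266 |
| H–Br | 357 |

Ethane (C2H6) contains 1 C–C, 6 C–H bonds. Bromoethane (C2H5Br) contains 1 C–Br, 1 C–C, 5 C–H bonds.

Bonds broken (reactants):
  Br–Br: 1 × 186 = 186
  C–C: 1 × 357 = 357
  C–H: 6 × 417 = 2502
  Σ(broken) = 3045 kJ
Bonds formed (products):
  C–Br: 1 × 266 = 266
  C–C: 1 × 357 = 357
  C–H: 5 × 417 = 2085
  H–Br: 1 × 357 = 357
  Σ(formed) = 3065 kJ
ΔH = Σ(broken) − Σ(formed) = 3045 − 3065 = −20 kJ

ΔH ≈ −20 kJ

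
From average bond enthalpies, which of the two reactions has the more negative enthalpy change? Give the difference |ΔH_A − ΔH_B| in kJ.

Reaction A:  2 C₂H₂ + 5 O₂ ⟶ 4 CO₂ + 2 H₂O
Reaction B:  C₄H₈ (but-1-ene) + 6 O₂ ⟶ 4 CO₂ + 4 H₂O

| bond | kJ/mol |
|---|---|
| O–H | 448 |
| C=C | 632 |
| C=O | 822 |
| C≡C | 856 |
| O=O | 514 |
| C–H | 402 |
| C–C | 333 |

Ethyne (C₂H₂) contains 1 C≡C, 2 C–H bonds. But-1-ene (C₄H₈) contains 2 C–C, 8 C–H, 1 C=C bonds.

Reaction B, by 84 kJ

Reaction A:
  Bonds broken (reactants):
    C≡C: 2 × 856 = 1712
    C–H: 4 × 402 = 1608
    O=O: 5 × 514 = 2570
    Σ(broken) = 5890 kJ
  Bonds formed (products):
    C=O: 8 × 822 = 6576
    O–H: 4 × 448 = 1792
    Σ(formed) = 8368 kJ
  ΔH_A = 5890 − 8368 = −2478 kJ
Reaction B:
  Bonds broken (reactants):
    C–C: 2 × 333 = 666
    C–H: 8 × 402 = 3216
    C=C: 1 × 632 = 632
    O=O: 6 × 514 = 3084
    Σ(broken) = 7598 kJ
  Bonds formed (products):
    C=O: 8 × 822 = 6576
    O–H: 8 × 448 = 3584
    Σ(formed) = 10160 kJ
  ΔH_B = 7598 − 10160 = −2562 kJ
ΔH_A − ΔH_B = +84 kJ, so reaction B has the more negative ΔH; |ΔH_A − ΔH_B| = 84 kJ.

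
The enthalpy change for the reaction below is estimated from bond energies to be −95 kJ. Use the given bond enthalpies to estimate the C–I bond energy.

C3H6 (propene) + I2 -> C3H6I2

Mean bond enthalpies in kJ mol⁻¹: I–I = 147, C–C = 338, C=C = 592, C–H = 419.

Let D be the C–I bond energy.
Σ(broken) = 1×338 + 6×419 + 1×592 + 1×147 = 3591
Σ(formed) = 2×338 + 6×419 + 2×D = 3190 + 2D
ΔH = Σ(broken) − Σ(formed) = (3591) − (3190 + 2D) = +401 − 2D
Setting this equal to −95 kJ gives 2D = 496, so D = 248 kJ/mol.

D(C–I) ≈ 248 kJ/mol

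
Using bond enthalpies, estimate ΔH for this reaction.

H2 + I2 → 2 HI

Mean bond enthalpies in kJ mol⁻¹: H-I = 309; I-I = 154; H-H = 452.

Bonds broken (reactants):
  H-H: 1 × 452 = 452
  I-I: 1 × 154 = 154
  Σ(broken) = 606 kJ
Bonds formed (products):
  H-I: 2 × 309 = 618
  Σ(formed) = 618 kJ
ΔH = Σ(broken) − Σ(formed) = 606 − 618 = −12 kJ

ΔH ≈ −12 kJ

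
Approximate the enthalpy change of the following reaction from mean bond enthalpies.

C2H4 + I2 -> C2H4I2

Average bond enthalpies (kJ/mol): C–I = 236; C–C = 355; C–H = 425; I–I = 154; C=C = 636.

Bonds broken (reactants):
  C–H: 4 × 425 = 1700
  C=C: 1 × 636 = 636
  I–I: 1 × 154 = 154
  Σ(broken) = 2490 kJ
Bonds formed (products):
  C–C: 1 × 355 = 355
  C–H: 4 × 425 = 1700
  C–I: 2 × 236 = 472
  Σ(formed) = 2527 kJ
ΔH = Σ(broken) − Σ(formed) = 2490 − 2527 = −37 kJ

ΔH ≈ −37 kJ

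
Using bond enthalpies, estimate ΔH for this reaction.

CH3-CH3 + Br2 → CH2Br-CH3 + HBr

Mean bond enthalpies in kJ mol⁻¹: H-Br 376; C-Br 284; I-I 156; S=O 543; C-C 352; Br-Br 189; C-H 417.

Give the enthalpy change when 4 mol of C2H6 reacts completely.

ΔH = −216 kJ

Bonds broken (reactants):
  Br-Br: 1 × 189 = 189
  C-C: 1 × 352 = 352
  C-H: 6 × 417 = 2502
  Σ(broken) = 3043 kJ
Bonds formed (products):
  C-Br: 1 × 284 = 284
  C-C: 1 × 352 = 352
  C-H: 5 × 417 = 2085
  H-Br: 1 × 376 = 376
  Σ(formed) = 3097 kJ
ΔH = Σ(broken) − Σ(formed) = 3043 − 3097 = −54 kJ
For 4× the reaction as written: 4 × (−54) = −216 kJ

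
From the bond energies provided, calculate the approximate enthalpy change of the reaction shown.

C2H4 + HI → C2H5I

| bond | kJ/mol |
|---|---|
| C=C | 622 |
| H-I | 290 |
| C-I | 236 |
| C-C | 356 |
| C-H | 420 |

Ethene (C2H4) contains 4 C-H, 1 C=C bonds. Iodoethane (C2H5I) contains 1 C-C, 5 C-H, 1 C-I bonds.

Bonds broken (reactants):
  C-H: 4 × 420 = 1680
  C=C: 1 × 622 = 622
  H-I: 1 × 290 = 290
  Σ(broken) = 2592 kJ
Bonds formed (products):
  C-C: 1 × 356 = 356
  C-H: 5 × 420 = 2100
  C-I: 1 × 236 = 236
  Σ(formed) = 2692 kJ
ΔH = Σ(broken) − Σ(formed) = 2592 − 2692 = −100 kJ

ΔH ≈ −100 kJ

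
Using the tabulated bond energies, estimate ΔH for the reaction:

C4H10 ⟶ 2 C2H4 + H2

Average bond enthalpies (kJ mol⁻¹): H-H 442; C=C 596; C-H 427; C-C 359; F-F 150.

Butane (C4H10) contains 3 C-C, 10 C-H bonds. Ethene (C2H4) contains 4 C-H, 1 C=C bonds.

ΔH ≈ +297 kJ

Bonds broken (reactants):
  C-C: 3 × 359 = 1077
  C-H: 10 × 427 = 4270
  Σ(broken) = 5347 kJ
Bonds formed (products):
  C-H: 8 × 427 = 3416
  C=C: 2 × 596 = 1192
  H-H: 1 × 442 = 442
  Σ(formed) = 5050 kJ
ΔH = Σ(broken) − Σ(formed) = 5347 − 5050 = +297 kJ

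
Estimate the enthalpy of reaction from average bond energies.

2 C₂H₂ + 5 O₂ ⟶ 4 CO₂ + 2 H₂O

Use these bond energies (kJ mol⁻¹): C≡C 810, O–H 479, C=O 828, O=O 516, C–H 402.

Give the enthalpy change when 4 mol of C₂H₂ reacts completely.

ΔH = −5464 kJ

Bonds broken (reactants):
  C≡C: 2 × 810 = 1620
  C–H: 4 × 402 = 1608
  O=O: 5 × 516 = 2580
  Σ(broken) = 5808 kJ
Bonds formed (products):
  C=O: 8 × 828 = 6624
  O–H: 4 × 479 = 1916
  Σ(formed) = 8540 kJ
ΔH = Σ(broken) − Σ(formed) = 5808 − 8540 = −2732 kJ
For 2× the reaction as written: 2 × (−2732) = −5464 kJ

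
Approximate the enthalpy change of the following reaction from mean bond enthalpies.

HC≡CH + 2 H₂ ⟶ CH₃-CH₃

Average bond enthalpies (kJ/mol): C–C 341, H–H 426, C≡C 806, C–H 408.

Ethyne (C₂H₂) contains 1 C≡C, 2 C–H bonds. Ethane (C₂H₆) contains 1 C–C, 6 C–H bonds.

ΔH ≈ −315 kJ

Bonds broken (reactants):
  C≡C: 1 × 806 = 806
  C–H: 2 × 408 = 816
  H–H: 2 × 426 = 852
  Σ(broken) = 2474 kJ
Bonds formed (products):
  C–C: 1 × 341 = 341
  C–H: 6 × 408 = 2448
  Σ(formed) = 2789 kJ
ΔH = Σ(broken) − Σ(formed) = 2474 − 2789 = −315 kJ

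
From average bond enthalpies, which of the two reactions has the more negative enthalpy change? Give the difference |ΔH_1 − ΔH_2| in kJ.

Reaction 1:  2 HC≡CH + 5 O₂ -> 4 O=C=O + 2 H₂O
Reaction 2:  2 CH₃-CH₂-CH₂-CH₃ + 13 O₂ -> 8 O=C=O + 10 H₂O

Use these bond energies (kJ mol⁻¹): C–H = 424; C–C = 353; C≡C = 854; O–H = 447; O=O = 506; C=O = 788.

Reaction 2, by 2214 kJ

Reaction 1:
  Bonds broken (reactants):
    C≡C: 2 × 854 = 1708
    C–H: 4 × 424 = 1696
    O=O: 5 × 506 = 2530
    Σ(broken) = 5934 kJ
  Bonds formed (products):
    C=O: 8 × 788 = 6304
    O–H: 4 × 447 = 1788
    Σ(formed) = 8092 kJ
  ΔH_1 = 5934 − 8092 = −2158 kJ
Reaction 2:
  Bonds broken (reactants):
    C–C: 6 × 353 = 2118
    C–H: 20 × 424 = 8480
    O=O: 13 × 506 = 6578
    Σ(broken) = 17176 kJ
  Bonds formed (products):
    C=O: 16 × 788 = 12608
    O–H: 20 × 447 = 8940
    Σ(formed) = 21548 kJ
  ΔH_2 = 17176 − 21548 = −4372 kJ
ΔH_1 − ΔH_2 = +2214 kJ, so reaction 2 has the more negative ΔH; |ΔH_1 − ΔH_2| = 2214 kJ.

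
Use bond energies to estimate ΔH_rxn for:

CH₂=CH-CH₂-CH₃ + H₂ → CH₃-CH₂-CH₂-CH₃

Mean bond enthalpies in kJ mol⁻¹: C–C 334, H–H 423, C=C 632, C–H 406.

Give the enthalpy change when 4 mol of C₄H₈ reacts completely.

Bonds broken (reactants):
  C–C: 2 × 334 = 668
  C–H: 8 × 406 = 3248
  C=C: 1 × 632 = 632
  H–H: 1 × 423 = 423
  Σ(broken) = 4971 kJ
Bonds formed (products):
  C–C: 3 × 334 = 1002
  C–H: 10 × 406 = 4060
  Σ(formed) = 5062 kJ
ΔH = Σ(broken) − Σ(formed) = 4971 − 5062 = −91 kJ
For 4× the reaction as written: 4 × (−91) = −364 kJ

ΔH = −364 kJ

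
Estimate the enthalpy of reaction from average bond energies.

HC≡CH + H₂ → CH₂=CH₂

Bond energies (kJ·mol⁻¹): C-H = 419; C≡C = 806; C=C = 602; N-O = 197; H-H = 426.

Bonds broken (reactants):
  C≡C: 1 × 806 = 806
  C-H: 2 × 419 = 838
  H-H: 1 × 426 = 426
  Σ(broken) = 2070 kJ
Bonds formed (products):
  C-H: 4 × 419 = 1676
  C=C: 1 × 602 = 602
  Σ(formed) = 2278 kJ
ΔH = Σ(broken) − Σ(formed) = 2070 − 2278 = −208 kJ

ΔH ≈ −208 kJ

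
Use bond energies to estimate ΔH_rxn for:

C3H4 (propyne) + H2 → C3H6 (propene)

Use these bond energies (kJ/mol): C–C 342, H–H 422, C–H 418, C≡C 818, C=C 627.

ΔH ≈ −223 kJ

Bonds broken (reactants):
  C≡C: 1 × 818 = 818
  C–C: 1 × 342 = 342
  C–H: 4 × 418 = 1672
  H–H: 1 × 422 = 422
  Σ(broken) = 3254 kJ
Bonds formed (products):
  C–C: 1 × 342 = 342
  C–H: 6 × 418 = 2508
  C=C: 1 × 627 = 627
  Σ(formed) = 3477 kJ
ΔH = Σ(broken) − Σ(formed) = 3254 − 3477 = −223 kJ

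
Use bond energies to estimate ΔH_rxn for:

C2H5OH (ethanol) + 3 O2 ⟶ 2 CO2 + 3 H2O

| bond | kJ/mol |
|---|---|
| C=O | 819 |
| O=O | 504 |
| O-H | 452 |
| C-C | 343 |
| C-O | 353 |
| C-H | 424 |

ΔH ≈ −1208 kJ

Bonds broken (reactants):
  C-C: 1 × 343 = 343
  C-H: 5 × 424 = 2120
  C-O: 1 × 353 = 353
  O-H: 1 × 452 = 452
  O=O: 3 × 504 = 1512
  Σ(broken) = 4780 kJ
Bonds formed (products):
  C=O: 4 × 819 = 3276
  O-H: 6 × 452 = 2712
  Σ(formed) = 5988 kJ
ΔH = Σ(broken) − Σ(formed) = 4780 − 5988 = −1208 kJ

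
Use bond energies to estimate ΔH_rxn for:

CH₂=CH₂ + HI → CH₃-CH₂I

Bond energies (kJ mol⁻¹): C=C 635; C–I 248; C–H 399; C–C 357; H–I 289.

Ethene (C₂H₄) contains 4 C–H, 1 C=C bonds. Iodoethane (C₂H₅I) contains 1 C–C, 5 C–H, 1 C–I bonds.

ΔH ≈ −80 kJ

Bonds broken (reactants):
  C–H: 4 × 399 = 1596
  C=C: 1 × 635 = 635
  H–I: 1 × 289 = 289
  Σ(broken) = 2520 kJ
Bonds formed (products):
  C–C: 1 × 357 = 357
  C–H: 5 × 399 = 1995
  C–I: 1 × 248 = 248
  Σ(formed) = 2600 kJ
ΔH = Σ(broken) − Σ(formed) = 2520 − 2600 = −80 kJ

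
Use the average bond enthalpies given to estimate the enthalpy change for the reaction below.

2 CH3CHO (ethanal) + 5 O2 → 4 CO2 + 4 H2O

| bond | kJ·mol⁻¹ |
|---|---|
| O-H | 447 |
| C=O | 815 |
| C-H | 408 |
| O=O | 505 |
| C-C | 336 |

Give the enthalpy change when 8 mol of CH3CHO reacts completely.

Bonds broken (reactants):
  C-C: 2 × 336 = 672
  C-H: 8 × 408 = 3264
  C=O: 2 × 815 = 1630
  O=O: 5 × 505 = 2525
  Σ(broken) = 8091 kJ
Bonds formed (products):
  C=O: 8 × 815 = 6520
  O-H: 8 × 447 = 3576
  Σ(formed) = 10096 kJ
ΔH = Σ(broken) − Σ(formed) = 8091 − 10096 = −2005 kJ
For 4× the reaction as written: 4 × (−2005) = −8020 kJ

ΔH = −8020 kJ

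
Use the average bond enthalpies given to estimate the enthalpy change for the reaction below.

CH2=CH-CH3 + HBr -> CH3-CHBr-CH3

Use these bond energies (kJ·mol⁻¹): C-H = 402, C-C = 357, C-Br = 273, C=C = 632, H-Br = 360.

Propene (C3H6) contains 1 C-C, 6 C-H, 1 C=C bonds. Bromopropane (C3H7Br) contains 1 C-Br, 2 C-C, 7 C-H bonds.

ΔH ≈ −40 kJ

Bonds broken (reactants):
  C-C: 1 × 357 = 357
  C-H: 6 × 402 = 2412
  C=C: 1 × 632 = 632
  H-Br: 1 × 360 = 360
  Σ(broken) = 3761 kJ
Bonds formed (products):
  C-Br: 1 × 273 = 273
  C-C: 2 × 357 = 714
  C-H: 7 × 402 = 2814
  Σ(formed) = 3801 kJ
ΔH = Σ(broken) − Σ(formed) = 3761 − 3801 = −40 kJ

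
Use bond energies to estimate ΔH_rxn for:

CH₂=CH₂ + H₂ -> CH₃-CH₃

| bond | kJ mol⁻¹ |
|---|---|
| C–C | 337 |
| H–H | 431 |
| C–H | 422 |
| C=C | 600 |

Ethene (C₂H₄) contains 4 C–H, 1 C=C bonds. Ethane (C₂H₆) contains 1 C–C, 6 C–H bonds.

ΔH ≈ −150 kJ

Bonds broken (reactants):
  C–H: 4 × 422 = 1688
  C=C: 1 × 600 = 600
  H–H: 1 × 431 = 431
  Σ(broken) = 2719 kJ
Bonds formed (products):
  C–C: 1 × 337 = 337
  C–H: 6 × 422 = 2532
  Σ(formed) = 2869 kJ
ΔH = Σ(broken) − Σ(formed) = 2719 − 2869 = −150 kJ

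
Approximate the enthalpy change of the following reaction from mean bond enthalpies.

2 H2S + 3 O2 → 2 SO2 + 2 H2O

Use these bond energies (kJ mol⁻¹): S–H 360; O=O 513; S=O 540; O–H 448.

ΔH ≈ −973 kJ

Bonds broken (reactants):
  O=O: 3 × 513 = 1539
  S–H: 4 × 360 = 1440
  Σ(broken) = 2979 kJ
Bonds formed (products):
  O–H: 4 × 448 = 1792
  S=O: 4 × 540 = 2160
  Σ(formed) = 3952 kJ
ΔH = Σ(broken) − Σ(formed) = 2979 − 3952 = −973 kJ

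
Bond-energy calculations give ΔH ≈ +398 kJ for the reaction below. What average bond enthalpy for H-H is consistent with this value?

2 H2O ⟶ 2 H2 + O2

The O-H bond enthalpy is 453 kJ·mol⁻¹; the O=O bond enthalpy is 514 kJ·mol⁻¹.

D(H-H) ≈ 450 kJ/mol

Let D be the H-H bond energy.
Σ(broken) = 4×453 = 1812
Σ(formed) = 2×D + 1×514 = 514 + 2D
ΔH = Σ(broken) − Σ(formed) = (1812) − (514 + 2D) = +1298 − 2D
Setting this equal to +398 kJ gives 2D = 900, so D = 450 kJ/mol.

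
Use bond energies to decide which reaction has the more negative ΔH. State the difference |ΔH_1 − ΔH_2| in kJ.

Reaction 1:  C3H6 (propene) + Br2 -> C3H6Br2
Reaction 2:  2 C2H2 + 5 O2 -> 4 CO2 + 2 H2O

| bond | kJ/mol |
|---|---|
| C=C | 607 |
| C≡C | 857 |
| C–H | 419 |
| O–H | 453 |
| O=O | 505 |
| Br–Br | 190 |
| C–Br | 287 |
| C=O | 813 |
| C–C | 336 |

Reaction 2, by 2288 kJ

Reaction 1:
  Bonds broken (reactants):
    Br–Br: 1 × 190 = 190
    C–C: 1 × 336 = 336
    C–H: 6 × 419 = 2514
    C=C: 1 × 607 = 607
    Σ(broken) = 3647 kJ
  Bonds formed (products):
    C–Br: 2 × 287 = 574
    C–C: 2 × 336 = 672
    C–H: 6 × 419 = 2514
    Σ(formed) = 3760 kJ
  ΔH_1 = 3647 − 3760 = −113 kJ
Reaction 2:
  Bonds broken (reactants):
    C≡C: 2 × 857 = 1714
    C–H: 4 × 419 = 1676
    O=O: 5 × 505 = 2525
    Σ(broken) = 5915 kJ
  Bonds formed (products):
    C=O: 8 × 813 = 6504
    O–H: 4 × 453 = 1812
    Σ(formed) = 8316 kJ
  ΔH_2 = 5915 − 8316 = −2401 kJ
ΔH_1 − ΔH_2 = +2288 kJ, so reaction 2 has the more negative ΔH; |ΔH_1 − ΔH_2| = 2288 kJ.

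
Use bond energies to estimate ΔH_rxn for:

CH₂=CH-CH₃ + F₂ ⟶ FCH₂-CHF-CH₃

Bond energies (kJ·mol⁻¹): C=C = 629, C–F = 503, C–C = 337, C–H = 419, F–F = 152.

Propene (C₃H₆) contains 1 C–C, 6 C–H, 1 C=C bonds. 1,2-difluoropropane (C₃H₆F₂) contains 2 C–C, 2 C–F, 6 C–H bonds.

ΔH ≈ −562 kJ

Bonds broken (reactants):
  C–C: 1 × 337 = 337
  C–H: 6 × 419 = 2514
  C=C: 1 × 629 = 629
  F–F: 1 × 152 = 152
  Σ(broken) = 3632 kJ
Bonds formed (products):
  C–C: 2 × 337 = 674
  C–F: 2 × 503 = 1006
  C–H: 6 × 419 = 2514
  Σ(formed) = 4194 kJ
ΔH = Σ(broken) − Σ(formed) = 3632 − 4194 = −562 kJ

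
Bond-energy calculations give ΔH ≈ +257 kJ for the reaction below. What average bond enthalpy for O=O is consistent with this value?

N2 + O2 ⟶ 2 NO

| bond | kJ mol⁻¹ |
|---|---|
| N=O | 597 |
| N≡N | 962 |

Let D be the O=O bond energy.
Σ(broken) = 1×962 + 1×D = 962 + D
Σ(formed) = 2×597 = 1194
ΔH = Σ(broken) − Σ(formed) = (962 + D) − (1194) = −232 + D
Setting this equal to +257 kJ gives D = 489 kJ/mol.

D(O=O) ≈ 489 kJ/mol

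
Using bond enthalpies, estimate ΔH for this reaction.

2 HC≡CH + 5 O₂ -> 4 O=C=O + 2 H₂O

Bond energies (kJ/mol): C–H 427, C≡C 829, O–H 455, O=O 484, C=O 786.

ΔH ≈ −2322 kJ

Bonds broken (reactants):
  C≡C: 2 × 829 = 1658
  C–H: 4 × 427 = 1708
  O=O: 5 × 484 = 2420
  Σ(broken) = 5786 kJ
Bonds formed (products):
  C=O: 8 × 786 = 6288
  O–H: 4 × 455 = 1820
  Σ(formed) = 8108 kJ
ΔH = Σ(broken) − Σ(formed) = 5786 − 8108 = −2322 kJ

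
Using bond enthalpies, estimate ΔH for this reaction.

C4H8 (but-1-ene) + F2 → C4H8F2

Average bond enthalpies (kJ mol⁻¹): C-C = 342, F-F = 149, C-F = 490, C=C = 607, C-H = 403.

ΔH ≈ −566 kJ

Bonds broken (reactants):
  C-C: 2 × 342 = 684
  C-H: 8 × 403 = 3224
  C=C: 1 × 607 = 607
  F-F: 1 × 149 = 149
  Σ(broken) = 4664 kJ
Bonds formed (products):
  C-C: 3 × 342 = 1026
  C-F: 2 × 490 = 980
  C-H: 8 × 403 = 3224
  Σ(formed) = 5230 kJ
ΔH = Σ(broken) − Σ(formed) = 4664 − 5230 = −566 kJ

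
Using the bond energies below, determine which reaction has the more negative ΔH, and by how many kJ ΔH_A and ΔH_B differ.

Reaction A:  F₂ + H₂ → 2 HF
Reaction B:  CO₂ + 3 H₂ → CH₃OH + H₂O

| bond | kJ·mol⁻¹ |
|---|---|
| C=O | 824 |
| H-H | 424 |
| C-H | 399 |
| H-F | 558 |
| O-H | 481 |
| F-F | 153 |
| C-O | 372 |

Reaction A:
  Bonds broken (reactants):
    F-F: 1 × 153 = 153
    H-H: 1 × 424 = 424
    Σ(broken) = 577 kJ
  Bonds formed (products):
    H-F: 2 × 558 = 1116
    Σ(formed) = 1116 kJ
  ΔH_A = 577 − 1116 = −539 kJ
Reaction B:
  Bonds broken (reactants):
    C=O: 2 × 824 = 1648
    H-H: 3 × 424 = 1272
    Σ(broken) = 2920 kJ
  Bonds formed (products):
    C-H: 3 × 399 = 1197
    C-O: 1 × 372 = 372
    O-H: 3 × 481 = 1443
    Σ(formed) = 3012 kJ
  ΔH_B = 2920 − 3012 = −92 kJ
ΔH_A − ΔH_B = −447 kJ, so reaction A has the more negative ΔH; |ΔH_A − ΔH_B| = 447 kJ.

Reaction A, by 447 kJ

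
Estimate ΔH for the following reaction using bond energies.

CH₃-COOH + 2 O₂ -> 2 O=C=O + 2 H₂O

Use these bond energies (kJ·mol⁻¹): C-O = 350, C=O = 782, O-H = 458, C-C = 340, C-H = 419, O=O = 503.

Bonds broken (reactants):
  C-C: 1 × 340 = 340
  C-H: 3 × 419 = 1257
  C-O: 1 × 350 = 350
  C=O: 1 × 782 = 782
  O-H: 1 × 458 = 458
  O=O: 2 × 503 = 1006
  Σ(broken) = 4193 kJ
Bonds formed (products):
  C=O: 4 × 782 = 3128
  O-H: 4 × 458 = 1832
  Σ(formed) = 4960 kJ
ΔH = Σ(broken) − Σ(formed) = 4193 − 4960 = −767 kJ

ΔH ≈ −767 kJ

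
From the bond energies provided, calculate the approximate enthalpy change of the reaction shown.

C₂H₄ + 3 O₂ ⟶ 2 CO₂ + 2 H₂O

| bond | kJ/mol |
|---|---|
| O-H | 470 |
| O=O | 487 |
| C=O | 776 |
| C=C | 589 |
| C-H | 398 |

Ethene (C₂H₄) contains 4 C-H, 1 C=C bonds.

ΔH ≈ −1342 kJ

Bonds broken (reactants):
  C-H: 4 × 398 = 1592
  C=C: 1 × 589 = 589
  O=O: 3 × 487 = 1461
  Σ(broken) = 3642 kJ
Bonds formed (products):
  C=O: 4 × 776 = 3104
  O-H: 4 × 470 = 1880
  Σ(formed) = 4984 kJ
ΔH = Σ(broken) − Σ(formed) = 3642 − 4984 = −1342 kJ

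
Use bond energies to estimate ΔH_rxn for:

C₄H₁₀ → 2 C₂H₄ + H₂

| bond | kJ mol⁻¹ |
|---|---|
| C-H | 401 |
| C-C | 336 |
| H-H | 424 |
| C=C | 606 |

ΔH ≈ +174 kJ

Bonds broken (reactants):
  C-C: 3 × 336 = 1008
  C-H: 10 × 401 = 4010
  Σ(broken) = 5018 kJ
Bonds formed (products):
  C-H: 8 × 401 = 3208
  C=C: 2 × 606 = 1212
  H-H: 1 × 424 = 424
  Σ(formed) = 4844 kJ
ΔH = Σ(broken) − Σ(formed) = 5018 − 4844 = +174 kJ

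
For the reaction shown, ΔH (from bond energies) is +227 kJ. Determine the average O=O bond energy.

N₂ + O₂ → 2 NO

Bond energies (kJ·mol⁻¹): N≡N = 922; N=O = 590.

D(O=O) ≈ 485 kJ/mol

Let D be the O=O bond energy.
Σ(broken) = 1×922 + 1×D = 922 + D
Σ(formed) = 2×590 = 1180
ΔH = Σ(broken) − Σ(formed) = (922 + D) − (1180) = −258 + D
Setting this equal to +227 kJ gives D = 485 kJ/mol.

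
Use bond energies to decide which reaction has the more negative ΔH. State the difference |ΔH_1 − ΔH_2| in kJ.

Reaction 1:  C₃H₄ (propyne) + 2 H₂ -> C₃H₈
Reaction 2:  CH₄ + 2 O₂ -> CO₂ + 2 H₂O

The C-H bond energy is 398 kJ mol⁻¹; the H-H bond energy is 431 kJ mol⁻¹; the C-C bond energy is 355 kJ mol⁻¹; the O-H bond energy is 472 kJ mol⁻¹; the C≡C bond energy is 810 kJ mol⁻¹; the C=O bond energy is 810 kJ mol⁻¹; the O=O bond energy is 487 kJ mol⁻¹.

Reaction 2, by 667 kJ

Reaction 1:
  Bonds broken (reactants):
    C≡C: 1 × 810 = 810
    C-C: 1 × 355 = 355
    C-H: 4 × 398 = 1592
    H-H: 2 × 431 = 862
    Σ(broken) = 3619 kJ
  Bonds formed (products):
    C-C: 2 × 355 = 710
    C-H: 8 × 398 = 3184
    Σ(formed) = 3894 kJ
  ΔH_1 = 3619 − 3894 = −275 kJ
Reaction 2:
  Bonds broken (reactants):
    C-H: 4 × 398 = 1592
    O=O: 2 × 487 = 974
    Σ(broken) = 2566 kJ
  Bonds formed (products):
    C=O: 2 × 810 = 1620
    O-H: 4 × 472 = 1888
    Σ(formed) = 3508 kJ
  ΔH_2 = 2566 − 3508 = −942 kJ
ΔH_1 − ΔH_2 = +667 kJ, so reaction 2 has the more negative ΔH; |ΔH_1 − ΔH_2| = 667 kJ.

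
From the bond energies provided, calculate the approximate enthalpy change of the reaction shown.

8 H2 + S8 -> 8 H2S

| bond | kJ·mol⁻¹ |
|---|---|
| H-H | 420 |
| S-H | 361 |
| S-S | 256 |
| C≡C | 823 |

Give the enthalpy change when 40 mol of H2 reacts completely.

Bonds broken (reactants):
  H-H: 8 × 420 = 3360
  S-S: 8 × 256 = 2048
  Σ(broken) = 5408 kJ
Bonds formed (products):
  S-H: 16 × 361 = 5776
  Σ(formed) = 5776 kJ
ΔH = Σ(broken) − Σ(formed) = 5408 − 5776 = −368 kJ
For 5× the reaction as written: 5 × (−368) = −1840 kJ

ΔH = −1840 kJ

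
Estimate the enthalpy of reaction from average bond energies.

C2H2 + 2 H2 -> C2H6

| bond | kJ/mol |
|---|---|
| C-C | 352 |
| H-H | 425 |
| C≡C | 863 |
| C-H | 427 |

Bonds broken (reactants):
  C≡C: 1 × 863 = 863
  C-H: 2 × 427 = 854
  H-H: 2 × 425 = 850
  Σ(broken) = 2567 kJ
Bonds formed (products):
  C-C: 1 × 352 = 352
  C-H: 6 × 427 = 2562
  Σ(formed) = 2914 kJ
ΔH = Σ(broken) − Σ(formed) = 2567 − 2914 = −347 kJ

ΔH ≈ −347 kJ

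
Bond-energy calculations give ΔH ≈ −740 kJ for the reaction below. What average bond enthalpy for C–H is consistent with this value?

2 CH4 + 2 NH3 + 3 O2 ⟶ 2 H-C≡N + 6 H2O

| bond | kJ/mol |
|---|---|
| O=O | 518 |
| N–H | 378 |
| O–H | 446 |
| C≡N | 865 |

D(C–H) ≈ 420 kJ/mol

Let D be the C–H bond energy.
Σ(broken) = 8×D + 6×378 + 3×518 = 3822 + 8D
Σ(formed) = 2×865 + 2×D + 12×446 = 7082 + 2D
ΔH = Σ(broken) − Σ(formed) = (3822 + 8D) − (7082 + 2D) = −3260 + 6D
Setting this equal to −740 kJ gives 6D = 2520, so D = 420 kJ/mol.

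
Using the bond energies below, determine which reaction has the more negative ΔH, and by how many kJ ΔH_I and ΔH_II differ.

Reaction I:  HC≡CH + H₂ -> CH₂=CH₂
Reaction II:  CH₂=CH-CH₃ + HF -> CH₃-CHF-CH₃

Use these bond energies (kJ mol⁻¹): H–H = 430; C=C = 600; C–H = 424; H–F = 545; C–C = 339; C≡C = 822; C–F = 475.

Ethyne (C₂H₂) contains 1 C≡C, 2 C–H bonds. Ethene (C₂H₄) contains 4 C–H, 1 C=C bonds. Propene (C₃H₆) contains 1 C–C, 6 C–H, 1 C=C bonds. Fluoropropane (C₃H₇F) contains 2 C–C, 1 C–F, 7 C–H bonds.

Reaction I:
  Bonds broken (reactants):
    C≡C: 1 × 822 = 822
    C–H: 2 × 424 = 848
    H–H: 1 × 430 = 430
    Σ(broken) = 2100 kJ
  Bonds formed (products):
    C–H: 4 × 424 = 1696
    C=C: 1 × 600 = 600
    Σ(formed) = 2296 kJ
  ΔH_I = 2100 − 2296 = −196 kJ
Reaction II:
  Bonds broken (reactants):
    C–C: 1 × 339 = 339
    C–H: 6 × 424 = 2544
    C=C: 1 × 600 = 600
    H–F: 1 × 545 = 545
    Σ(broken) = 4028 kJ
  Bonds formed (products):
    C–C: 2 × 339 = 678
    C–F: 1 × 475 = 475
    C–H: 7 × 424 = 2968
    Σ(formed) = 4121 kJ
  ΔH_II = 4028 − 4121 = −93 kJ
ΔH_I − ΔH_II = −103 kJ, so reaction I has the more negative ΔH; |ΔH_I − ΔH_II| = 103 kJ.

Reaction I, by 103 kJ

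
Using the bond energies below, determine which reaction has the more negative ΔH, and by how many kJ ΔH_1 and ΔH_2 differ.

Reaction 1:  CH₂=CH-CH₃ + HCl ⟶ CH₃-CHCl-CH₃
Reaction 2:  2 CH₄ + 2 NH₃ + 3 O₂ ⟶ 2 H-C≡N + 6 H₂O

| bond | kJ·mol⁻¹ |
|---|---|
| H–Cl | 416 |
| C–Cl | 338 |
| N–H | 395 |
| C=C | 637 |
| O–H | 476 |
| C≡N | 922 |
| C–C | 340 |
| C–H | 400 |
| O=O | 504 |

Reaction 2, by 1249 kJ

Reaction 1:
  Bonds broken (reactants):
    C–C: 1 × 340 = 340
    C–H: 6 × 400 = 2400
    C=C: 1 × 637 = 637
    H–Cl: 1 × 416 = 416
    Σ(broken) = 3793 kJ
  Bonds formed (products):
    C–C: 2 × 340 = 680
    C–Cl: 1 × 338 = 338
    C–H: 7 × 400 = 2800
    Σ(formed) = 3818 kJ
  ΔH_1 = 3793 − 3818 = −25 kJ
Reaction 2:
  Bonds broken (reactants):
    C–H: 8 × 400 = 3200
    N–H: 6 × 395 = 2370
    O=O: 3 × 504 = 1512
    Σ(broken) = 7082 kJ
  Bonds formed (products):
    C≡N: 2 × 922 = 1844
    C–H: 2 × 400 = 800
    O–H: 12 × 476 = 5712
    Σ(formed) = 8356 kJ
  ΔH_2 = 7082 − 8356 = −1274 kJ
ΔH_1 − ΔH_2 = +1249 kJ, so reaction 2 has the more negative ΔH; |ΔH_1 − ΔH_2| = 1249 kJ.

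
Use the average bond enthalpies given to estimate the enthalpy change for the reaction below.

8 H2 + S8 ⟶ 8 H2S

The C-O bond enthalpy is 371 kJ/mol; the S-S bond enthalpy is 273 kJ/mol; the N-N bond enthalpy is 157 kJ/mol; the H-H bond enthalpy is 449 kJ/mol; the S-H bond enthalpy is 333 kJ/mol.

ΔH ≈ +448 kJ

Bonds broken (reactants):
  H-H: 8 × 449 = 3592
  S-S: 8 × 273 = 2184
  Σ(broken) = 5776 kJ
Bonds formed (products):
  S-H: 16 × 333 = 5328
  Σ(formed) = 5328 kJ
ΔH = Σ(broken) − Σ(formed) = 5776 − 5328 = +448 kJ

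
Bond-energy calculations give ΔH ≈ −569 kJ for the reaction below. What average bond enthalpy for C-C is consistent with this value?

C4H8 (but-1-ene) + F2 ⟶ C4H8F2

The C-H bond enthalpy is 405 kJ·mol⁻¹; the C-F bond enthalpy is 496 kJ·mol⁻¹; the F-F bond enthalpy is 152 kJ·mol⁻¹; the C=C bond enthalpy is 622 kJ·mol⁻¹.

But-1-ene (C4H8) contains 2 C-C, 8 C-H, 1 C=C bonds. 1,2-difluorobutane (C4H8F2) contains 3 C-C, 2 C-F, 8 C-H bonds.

D(C-C) ≈ 351 kJ/mol

Let D be the C-C bond energy.
Σ(broken) = 2×D + 8×405 + 1×622 + 1×152 = 4014 + 2D
Σ(formed) = 3×D + 2×496 + 8×405 = 4232 + 3D
ΔH = Σ(broken) − Σ(formed) = (4014 + 2D) − (4232 + 3D) = −218 − D
Setting this equal to −569 kJ gives D = 351 kJ/mol.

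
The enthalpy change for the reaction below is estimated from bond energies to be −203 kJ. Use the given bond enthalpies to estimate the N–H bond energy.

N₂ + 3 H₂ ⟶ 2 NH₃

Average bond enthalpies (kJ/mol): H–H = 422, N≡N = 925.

D(N–H) ≈ 399 kJ/mol

Let D be the N–H bond energy.
Σ(broken) = 3×422 + 1×925 = 2191
Σ(formed) = 6×D = 6D
ΔH = Σ(broken) − Σ(formed) = (2191) − (6D) = +2191 − 6D
Setting this equal to −203 kJ gives 6D = 2394, so D = 399 kJ/mol.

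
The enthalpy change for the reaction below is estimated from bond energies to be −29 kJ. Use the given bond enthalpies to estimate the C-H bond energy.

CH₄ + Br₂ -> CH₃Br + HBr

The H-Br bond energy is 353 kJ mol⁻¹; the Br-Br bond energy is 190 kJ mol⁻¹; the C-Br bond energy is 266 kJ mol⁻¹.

Let D be the C-H bond energy.
Σ(broken) = 1×190 + 4×D = 190 + 4D
Σ(formed) = 1×266 + 3×D + 1×353 = 619 + 3D
ΔH = Σ(broken) − Σ(formed) = (190 + 4D) − (619 + 3D) = −429 + D
Setting this equal to −29 kJ gives D = 400 kJ/mol.

D(C-H) ≈ 400 kJ/mol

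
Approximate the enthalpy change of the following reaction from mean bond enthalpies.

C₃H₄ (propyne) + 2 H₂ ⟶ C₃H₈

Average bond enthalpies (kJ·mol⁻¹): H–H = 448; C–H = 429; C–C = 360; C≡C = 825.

Bonds broken (reactants):
  C≡C: 1 × 825 = 825
  C–C: 1 × 360 = 360
  C–H: 4 × 429 = 1716
  H–H: 2 × 448 = 896
  Σ(broken) = 3797 kJ
Bonds formed (products):
  C–C: 2 × 360 = 720
  C–H: 8 × 429 = 3432
  Σ(formed) = 4152 kJ
ΔH = Σ(broken) − Σ(formed) = 3797 − 4152 = −355 kJ

ΔH ≈ −355 kJ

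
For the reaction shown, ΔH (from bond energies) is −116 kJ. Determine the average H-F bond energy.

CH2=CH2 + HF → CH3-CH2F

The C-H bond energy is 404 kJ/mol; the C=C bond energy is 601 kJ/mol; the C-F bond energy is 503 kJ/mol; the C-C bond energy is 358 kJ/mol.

Let D be the H-F bond energy.
Σ(broken) = 4×404 + 1×601 + 1×D = 2217 + D
Σ(formed) = 1×358 + 1×503 + 5×404 = 2881
ΔH = Σ(broken) − Σ(formed) = (2217 + D) − (2881) = −664 + D
Setting this equal to −116 kJ gives D = 548 kJ/mol.

D(H-F) ≈ 548 kJ/mol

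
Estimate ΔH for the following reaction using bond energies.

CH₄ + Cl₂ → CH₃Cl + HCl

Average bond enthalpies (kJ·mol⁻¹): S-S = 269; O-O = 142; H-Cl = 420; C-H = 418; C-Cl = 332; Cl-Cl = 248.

Bonds broken (reactants):
  C-H: 4 × 418 = 1672
  Cl-Cl: 1 × 248 = 248
  Σ(broken) = 1920 kJ
Bonds formed (products):
  C-Cl: 1 × 332 = 332
  C-H: 3 × 418 = 1254
  H-Cl: 1 × 420 = 420
  Σ(formed) = 2006 kJ
ΔH = Σ(broken) − Σ(formed) = 1920 − 2006 = −86 kJ

ΔH ≈ −86 kJ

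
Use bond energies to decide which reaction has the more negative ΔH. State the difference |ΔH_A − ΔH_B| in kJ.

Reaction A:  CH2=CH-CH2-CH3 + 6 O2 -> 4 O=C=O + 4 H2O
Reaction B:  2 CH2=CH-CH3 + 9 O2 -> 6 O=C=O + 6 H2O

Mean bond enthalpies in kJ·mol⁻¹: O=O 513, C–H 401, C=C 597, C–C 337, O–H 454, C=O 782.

Reaction B, by 1204 kJ

Reaction A:
  Bonds broken (reactants):
    C–C: 2 × 337 = 674
    C–H: 8 × 401 = 3208
    C=C: 1 × 597 = 597
    O=O: 6 × 513 = 3078
    Σ(broken) = 7557 kJ
  Bonds formed (products):
    C=O: 8 × 782 = 6256
    O–H: 8 × 454 = 3632
    Σ(formed) = 9888 kJ
  ΔH_A = 7557 − 9888 = −2331 kJ
Reaction B:
  Bonds broken (reactants):
    C–C: 2 × 337 = 674
    C–H: 12 × 401 = 4812
    C=C: 2 × 597 = 1194
    O=O: 9 × 513 = 4617
    Σ(broken) = 11297 kJ
  Bonds formed (products):
    C=O: 12 × 782 = 9384
    O–H: 12 × 454 = 5448
    Σ(formed) = 14832 kJ
  ΔH_B = 11297 − 14832 = −3535 kJ
ΔH_A − ΔH_B = +1204 kJ, so reaction B has the more negative ΔH; |ΔH_A − ΔH_B| = 1204 kJ.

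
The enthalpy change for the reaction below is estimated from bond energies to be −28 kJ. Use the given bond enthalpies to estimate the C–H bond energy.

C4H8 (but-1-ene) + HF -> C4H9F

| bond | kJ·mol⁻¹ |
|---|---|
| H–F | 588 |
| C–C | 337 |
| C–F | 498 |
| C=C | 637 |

Let D be the C–H bond energy.
Σ(broken) = 2×337 + 8×D + 1×637 + 1×588 = 1899 + 8D
Σ(formed) = 3×337 + 1×498 + 9×D = 1509 + 9D
ΔH = Σ(broken) − Σ(formed) = (1899 + 8D) − (1509 + 9D) = +390 − D
Setting this equal to −28 kJ gives D = 418 kJ/mol.

D(C–H) ≈ 418 kJ/mol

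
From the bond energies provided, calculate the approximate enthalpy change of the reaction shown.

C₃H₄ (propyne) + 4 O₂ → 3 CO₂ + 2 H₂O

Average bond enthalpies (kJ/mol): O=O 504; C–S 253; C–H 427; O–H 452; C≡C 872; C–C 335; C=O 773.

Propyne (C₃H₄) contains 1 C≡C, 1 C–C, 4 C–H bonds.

ΔH ≈ −1515 kJ

Bonds broken (reactants):
  C≡C: 1 × 872 = 872
  C–C: 1 × 335 = 335
  C–H: 4 × 427 = 1708
  O=O: 4 × 504 = 2016
  Σ(broken) = 4931 kJ
Bonds formed (products):
  C=O: 6 × 773 = 4638
  O–H: 4 × 452 = 1808
  Σ(formed) = 6446 kJ
ΔH = Σ(broken) − Σ(formed) = 4931 − 6446 = −1515 kJ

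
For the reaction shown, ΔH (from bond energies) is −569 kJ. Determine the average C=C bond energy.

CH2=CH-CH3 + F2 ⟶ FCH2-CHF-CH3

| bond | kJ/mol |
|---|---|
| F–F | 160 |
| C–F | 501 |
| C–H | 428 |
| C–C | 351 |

D(C=C) ≈ 624 kJ/mol

Let D be the C=C bond energy.
Σ(broken) = 1×351 + 6×428 + 1×D + 1×160 = 3079 + D
Σ(formed) = 2×351 + 2×501 + 6×428 = 4272
ΔH = Σ(broken) − Σ(formed) = (3079 + D) − (4272) = −1193 + D
Setting this equal to −569 kJ gives D = 624 kJ/mol.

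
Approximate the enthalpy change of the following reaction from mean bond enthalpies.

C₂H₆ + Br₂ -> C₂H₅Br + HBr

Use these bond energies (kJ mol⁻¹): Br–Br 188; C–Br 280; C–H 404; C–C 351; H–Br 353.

Bonds broken (reactants):
  Br–Br: 1 × 188 = 188
  C–C: 1 × 351 = 351
  C–H: 6 × 404 = 2424
  Σ(broken) = 2963 kJ
Bonds formed (products):
  C–Br: 1 × 280 = 280
  C–C: 1 × 351 = 351
  C–H: 5 × 404 = 2020
  H–Br: 1 × 353 = 353
  Σ(formed) = 3004 kJ
ΔH = Σ(broken) − Σ(formed) = 2963 − 3004 = −41 kJ

ΔH ≈ −41 kJ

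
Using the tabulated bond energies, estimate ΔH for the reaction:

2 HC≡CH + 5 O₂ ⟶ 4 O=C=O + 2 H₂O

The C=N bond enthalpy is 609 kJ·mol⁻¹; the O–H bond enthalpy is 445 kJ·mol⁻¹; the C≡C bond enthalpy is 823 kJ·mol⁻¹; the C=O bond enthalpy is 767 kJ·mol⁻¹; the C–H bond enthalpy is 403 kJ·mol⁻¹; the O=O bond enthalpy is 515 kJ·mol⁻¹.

Bonds broken (reactants):
  C≡C: 2 × 823 = 1646
  C–H: 4 × 403 = 1612
  O=O: 5 × 515 = 2575
  Σ(broken) = 5833 kJ
Bonds formed (products):
  C=O: 8 × 767 = 6136
  O–H: 4 × 445 = 1780
  Σ(formed) = 7916 kJ
ΔH = Σ(broken) − Σ(formed) = 5833 − 7916 = −2083 kJ

ΔH ≈ −2083 kJ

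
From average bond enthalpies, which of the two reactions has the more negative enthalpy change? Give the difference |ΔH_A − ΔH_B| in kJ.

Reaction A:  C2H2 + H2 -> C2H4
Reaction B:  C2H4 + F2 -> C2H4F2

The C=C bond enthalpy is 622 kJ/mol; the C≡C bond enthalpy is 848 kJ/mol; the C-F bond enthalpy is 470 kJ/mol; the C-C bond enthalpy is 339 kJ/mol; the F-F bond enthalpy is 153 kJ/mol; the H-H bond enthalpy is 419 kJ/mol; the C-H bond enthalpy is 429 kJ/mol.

Reaction A:
  Bonds broken (reactants):
    C≡C: 1 × 848 = 848
    C-H: 2 × 429 = 858
    H-H: 1 × 419 = 419
    Σ(broken) = 2125 kJ
  Bonds formed (products):
    C-H: 4 × 429 = 1716
    C=C: 1 × 622 = 622
    Σ(formed) = 2338 kJ
  ΔH_A = 2125 − 2338 = −213 kJ
Reaction B:
  Bonds broken (reactants):
    C-H: 4 × 429 = 1716
    C=C: 1 × 622 = 622
    F-F: 1 × 153 = 153
    Σ(broken) = 2491 kJ
  Bonds formed (products):
    C-C: 1 × 339 = 339
    C-F: 2 × 470 = 940
    C-H: 4 × 429 = 1716
    Σ(formed) = 2995 kJ
  ΔH_B = 2491 − 2995 = −504 kJ
ΔH_A − ΔH_B = +291 kJ, so reaction B has the more negative ΔH; |ΔH_A − ΔH_B| = 291 kJ.

Reaction B, by 291 kJ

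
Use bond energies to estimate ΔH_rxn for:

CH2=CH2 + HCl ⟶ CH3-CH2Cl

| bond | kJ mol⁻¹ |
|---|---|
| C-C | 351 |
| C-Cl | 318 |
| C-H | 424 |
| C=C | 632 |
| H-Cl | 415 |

Bonds broken (reactants):
  C-H: 4 × 424 = 1696
  C=C: 1 × 632 = 632
  H-Cl: 1 × 415 = 415
  Σ(broken) = 2743 kJ
Bonds formed (products):
  C-C: 1 × 351 = 351
  C-Cl: 1 × 318 = 318
  C-H: 5 × 424 = 2120
  Σ(formed) = 2789 kJ
ΔH = Σ(broken) − Σ(formed) = 2743 − 2789 = −46 kJ

ΔH ≈ −46 kJ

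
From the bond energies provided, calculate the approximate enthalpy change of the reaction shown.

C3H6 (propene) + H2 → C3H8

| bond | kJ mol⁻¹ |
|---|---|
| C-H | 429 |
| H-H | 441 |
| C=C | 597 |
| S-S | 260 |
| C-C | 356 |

ΔH ≈ −176 kJ

Bonds broken (reactants):
  C-C: 1 × 356 = 356
  C-H: 6 × 429 = 2574
  C=C: 1 × 597 = 597
  H-H: 1 × 441 = 441
  Σ(broken) = 3968 kJ
Bonds formed (products):
  C-C: 2 × 356 = 712
  C-H: 8 × 429 = 3432
  Σ(formed) = 4144 kJ
ΔH = Σ(broken) − Σ(formed) = 3968 − 4144 = −176 kJ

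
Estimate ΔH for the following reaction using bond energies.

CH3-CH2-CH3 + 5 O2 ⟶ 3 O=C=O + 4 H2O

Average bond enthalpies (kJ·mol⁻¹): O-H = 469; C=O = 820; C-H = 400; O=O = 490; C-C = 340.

ΔH ≈ −2342 kJ

Bonds broken (reactants):
  C-C: 2 × 340 = 680
  C-H: 8 × 400 = 3200
  O=O: 5 × 490 = 2450
  Σ(broken) = 6330 kJ
Bonds formed (products):
  C=O: 6 × 820 = 4920
  O-H: 8 × 469 = 3752
  Σ(formed) = 8672 kJ
ΔH = Σ(broken) − Σ(formed) = 6330 − 8672 = −2342 kJ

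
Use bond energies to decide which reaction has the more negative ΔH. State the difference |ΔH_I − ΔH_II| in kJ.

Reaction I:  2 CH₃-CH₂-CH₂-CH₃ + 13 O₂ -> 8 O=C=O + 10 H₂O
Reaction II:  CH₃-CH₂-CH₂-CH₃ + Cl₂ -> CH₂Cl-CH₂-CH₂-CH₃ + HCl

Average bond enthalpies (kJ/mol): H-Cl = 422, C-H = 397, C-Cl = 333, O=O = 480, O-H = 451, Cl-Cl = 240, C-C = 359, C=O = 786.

Reaction I:
  Bonds broken (reactants):
    C-C: 6 × 359 = 2154
    C-H: 20 × 397 = 7940
    O=O: 13 × 480 = 6240
    Σ(broken) = 16334 kJ
  Bonds formed (products):
    C=O: 16 × 786 = 12576
    O-H: 20 × 451 = 9020
    Σ(formed) = 21596 kJ
  ΔH_I = 16334 − 21596 = −5262 kJ
Reaction II:
  Bonds broken (reactants):
    C-C: 3 × 359 = 1077
    C-H: 10 × 397 = 3970
    Cl-Cl: 1 × 240 = 240
    Σ(broken) = 5287 kJ
  Bonds formed (products):
    C-C: 3 × 359 = 1077
    C-Cl: 1 × 333 = 333
    C-H: 9 × 397 = 3573
    H-Cl: 1 × 422 = 422
    Σ(formed) = 5405 kJ
  ΔH_II = 5287 − 5405 = −118 kJ
ΔH_I − ΔH_II = −5144 kJ, so reaction I has the more negative ΔH; |ΔH_I − ΔH_II| = 5144 kJ.

Reaction I, by 5144 kJ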